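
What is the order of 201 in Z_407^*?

The order of 201 must divide φ(407) = φ(11·37) = (11−1)·(37−1) = 10·36 = 360 = 2^3 · 3^2 · 5.
Divisors of 360: 1, 2, 3, 4, 5, 6, 8, 9, 10, 12, 15, 18, 20, 24, 30, 36, 40, 45, 60, 72, 90, 120, 180, 360.
Evaluate successive powers at the divisors of 360:
201^1 ≡ 201
201^2 ≡ 108
201^3 ≡ 137
201^4 ≡ 268
201^5 ≡ 144
201^6 ≡ 47
201^8 ≡ 192
201^9 ≡ 334
201^10 ≡ 386
201^12 ≡ 174
201^15 ≡ 232
201^18 ≡ 38
201^20 ≡ 34
201^24 ≡ 158
201^30 ≡ 100
201^36 ≡ 223
201^40 ≡ 342
201^45 ≡ 1
Hence ord(201) = 45.

45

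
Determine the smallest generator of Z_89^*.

3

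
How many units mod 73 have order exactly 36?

12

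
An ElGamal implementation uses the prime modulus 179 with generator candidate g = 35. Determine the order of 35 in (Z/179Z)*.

178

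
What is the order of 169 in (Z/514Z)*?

64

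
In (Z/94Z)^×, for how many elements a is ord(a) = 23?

φ(94) = φ(2)·φ(47) = 1·46 = 46 = 2 · 23.
Since (Z/94Z)^× is cyclic of order 46, the number of elements of order d is φ(d) when d | 46 and 0 otherwise.
23 | 46, and φ(23) = 23 − 1 = 22.

22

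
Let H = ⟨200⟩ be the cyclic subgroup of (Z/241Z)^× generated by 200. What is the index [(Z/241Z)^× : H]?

6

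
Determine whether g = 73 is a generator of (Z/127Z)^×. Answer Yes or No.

No

φ(127) = 127 − 1 = 126 = 2 · 3^2 · 7.
73 is a primitive root mod 127 iff 73^(φ(127)/q) ≢ 1 for every prime q | φ(127), i.e. q ∈ {2, 3, 7}.
73^63 ≡ 1 (mod 127)  [q = 2: ≡ 1 ✗]
73^42 ≡ 1 (mod 127)  [q = 3: ≡ 1 ✗]
73^18 ≡ 8 (mod 127)  [q = 7: ≢ 1 ✓]
The check at q = 2 fails, so 73 generates a proper subgroup.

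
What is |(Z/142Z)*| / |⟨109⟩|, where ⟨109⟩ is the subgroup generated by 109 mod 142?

By Lagrange's theorem, ord_142(109) divides φ(142) = φ(2)·φ(71) = 1·70 = 70 = 2 · 5 · 7.
Divisors of 70: 1, 2, 5, 7, 10, 14, 35, 70.
Compute 109^d (mod 142) for the divisors d until we hit 1:
109^1 ≡ 109 (mod 142)
109^2 ≡ 95 (mod 142)
109^5 ≡ 91 (mod 142)
109^7 ≡ 125 (mod 142)
109^10 ≡ 45 (mod 142)
109^14 ≡ 5 (mod 142)
109^35 ≡ 1 (mod 142) ✓
So ord_142(109) = 35, hence |⟨109⟩| = 35.
Index = |(Z/142Z)^×| / |⟨109⟩| = 70 / 35 = 2.

2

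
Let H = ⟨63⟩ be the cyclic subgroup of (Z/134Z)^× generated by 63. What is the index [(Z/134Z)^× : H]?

1

By Lagrange's theorem, ord_134(63) divides φ(134) = φ(2)·φ(67) = 1·66 = 66 = 2 · 3 · 11.
Divisors of 66: 1, 2, 3, 6, 11, 22, 33, 66.
Evaluate successive powers at the divisors of 66:
63^1 ≡ 63 (mod 134)
63^2 ≡ 83 (mod 134)
63^3 ≡ 3 (mod 134)
63^6 ≡ 9 (mod 134)
63^11 ≡ 97 (mod 134)
63^22 ≡ 29 (mod 134)
63^33 ≡ 133 (mod 134)
63^66 ≡ 1 (mod 134) ✓
The order of 63 is 66, so the subgroup it generates has 66 elements.
The index is φ(134) / ord(63) = 66 / 66 = 1.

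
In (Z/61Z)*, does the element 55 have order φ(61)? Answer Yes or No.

Yes

φ(61) = 61 − 1 = 60 = 2^2 · 3 · 5.
Test 55^(60/q) mod 61 for each prime factor q of 60:
55^30 ≡ 60 (mod 61)  [q = 2: ≢ 1 ✓]
55^20 ≡ 47 (mod 61)  [q = 3: ≢ 1 ✓]
55^12 ≡ 20 (mod 61)  [q = 5: ≢ 1 ✓]
All checks pass, so 55 has order 60 and is a primitive root modulo 61.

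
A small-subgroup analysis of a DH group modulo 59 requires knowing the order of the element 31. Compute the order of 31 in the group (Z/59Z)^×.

58

Since 31 ∈ (Z/59Z)^×, its order divides φ(59) = 59 − 1 = 58 = 2 · 29.
Divisors of 58: 1, 2, 29, 58.
Compute 31^d (mod 59) for the divisors d until we hit 1:
31^1 ≡ 31
31^2 ≡ 17
31^29 ≡ 58
31^58 ≡ 1
So ord_59(31) = 58.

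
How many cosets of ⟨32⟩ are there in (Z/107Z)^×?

1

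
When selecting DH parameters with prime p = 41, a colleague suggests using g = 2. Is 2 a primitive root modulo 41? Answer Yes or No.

No

φ(41) = 41 − 1 = 40 = 2^3 · 5.
An element g generates (Z/41Z)^× iff g^(40/q) ≢ 1 (mod 41) for each prime q ∈ {2, 5}.
2^20 ≡ 1 (mod 41)  [q = 2: ≡ 1 ✗]
2^8 ≡ 10 (mod 41)  [q = 5: ≢ 1 ✓]
2^20 ≡ 1 shows ord(2) | 20, strictly less than φ(41); not a primitive root.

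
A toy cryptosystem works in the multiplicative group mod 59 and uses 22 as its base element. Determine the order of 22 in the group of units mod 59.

Since 22 ∈ (Z/59Z)^×, its order divides φ(59) = 59 − 1 = 58 = 2 · 29.
Divisors of 58: 1, 2, 29, 58.
Compute 22^d (mod 59) for the divisors d until we hit 1:
22^1 ≡ 22 (mod 59)
22^2 ≡ 12 (mod 59)
22^29 ≡ 1 (mod 59) ✓
Hence ord(22) = 29.

29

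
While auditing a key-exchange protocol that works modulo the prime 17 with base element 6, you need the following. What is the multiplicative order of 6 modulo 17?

16

Since 6 ∈ (Z/17Z)^×, its order divides φ(17) = 17 − 1 = 16 = 2^4.
Divisors of 16: 1, 2, 4, 8, 16.
Check 6^d mod 17 for each divisor in increasing order:
6^1 ≡ 6 (mod 17)
6^2 ≡ 2 (mod 17)
6^4 ≡ 4 (mod 17)
6^8 ≡ 16 (mod 17)
6^16 ≡ 1 (mod 17) ✓
Therefore the multiplicative order of 6 modulo 17 is 16.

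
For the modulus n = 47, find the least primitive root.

5

φ(47) = 47 − 1 = 46 = 2 · 23.
g is a primitive root iff g^(46/q) ≢ 1 (mod 47) for each prime q ∈ {2, 23}.
g = 2: 2^23 ≡ 1 — hits 1, so not a primitive root.
g = 3: 3^23 ≡ 1 — hits 1, so not a primitive root.
g = 4: 4^23 ≡ 1 — hits 1, so not a primitive root.
g = 5: 5^23 ≡ 46; 5^2 ≡ 25 — none is 1, so 5 is a primitive root.
The smallest primitive root modulo 47 is 5.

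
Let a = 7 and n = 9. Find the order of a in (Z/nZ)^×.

3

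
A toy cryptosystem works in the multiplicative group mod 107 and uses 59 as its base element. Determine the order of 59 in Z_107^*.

106

By Lagrange's theorem, ord_107(59) divides φ(107) = 107 − 1 = 106 = 2 · 53.
Divisors of 106: 1, 2, 53, 106.
Test each divisor d:
59^1 ≡ 59
59^2 ≡ 57
59^53 ≡ 106
59^106 ≡ 1
The smallest such exponent is 106, so the order of 59 is 106.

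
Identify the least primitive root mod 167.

φ(167) = 167 − 1 = 166 = 2 · 83.
Test candidates g = 2, 3, … against the prime factors q ∈ {2, 83} of φ(167): g is a generator iff g^(166/q) ≢ 1 for every such q.
g = 2: 2^83 ≡ 1 — hits 1, so not a primitive root.
g = 3: 3^83 ≡ 1 — hits 1, so not a primitive root.
g = 4: 4^83 ≡ 1 — hits 1, so not a primitive root.
g = 5: 5^83 ≡ 166; 5^2 ≡ 25 — none is 1, so 5 is a primitive root.
Hence the least primitive root of 167 is 5.

5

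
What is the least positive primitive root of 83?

φ(83) = 83 − 1 = 82 = 2 · 41.
g is a primitive root iff g^(82/q) ≢ 1 (mod 83) for each prime q ∈ {2, 41}.
g = 2: 2^41 ≡ 82; 2^2 ≡ 4 — none is 1, so 2 is a primitive root.
So 2 is the smallest generator of (Z/83Z)^×.

2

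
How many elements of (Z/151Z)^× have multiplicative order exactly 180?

0

φ(151) = 151 − 1 = 150 = 2 · 3 · 5^2.
Since (Z/151Z)^× is cyclic of order 150, the number of elements of order d is φ(d) when d | 150 and 0 otherwise.
180 does not divide 150, so no element of (Z/151Z)^× has order 180.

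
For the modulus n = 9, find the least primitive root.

2

φ(9) = φ(3^2) = 3·(3−1) = 6 = 2 · 3.
Test candidates g = 2, 3, … against the prime factors q ∈ {2, 3} of φ(9): g is a generator iff g^(6/q) ≢ 1 for every such q.
g = 2: 2^3 ≡ 8; 2^2 ≡ 4 — none is 1, so 2 is a primitive root.
Hence the least primitive root of 9 is 2.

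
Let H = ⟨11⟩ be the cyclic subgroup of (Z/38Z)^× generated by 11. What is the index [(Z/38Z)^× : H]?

6

Since 11 ∈ (Z/38Z)^×, its order divides φ(38) = φ(2)·φ(19) = 1·18 = 18 = 2 · 3^2.
Divisors of 18: 1, 2, 3, 6, 9, 18.
Compute 11^d (mod 38) for the divisors d until we hit 1:
11^1 ≡ 11 (mod 38)
11^2 ≡ 7 (mod 38)
11^3 ≡ 1 (mod 38) ✓
Thus |⟨11⟩| = ord(11) = 3.
Index = |(Z/38Z)^×| / |⟨11⟩| = 18 / 3 = 6.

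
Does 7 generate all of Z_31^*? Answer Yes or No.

No

φ(31) = 31 − 1 = 30 = 2 · 3 · 5.
An element g generates (Z/31Z)^× iff g^(30/q) ≢ 1 (mod 31) for each prime q ∈ {2, 3, 5}.
7^15 ≡ 1 (mod 31)  [q = 2: ≡ 1 ✗]
7^10 ≡ 25 (mod 31)  [q = 3: ≢ 1 ✓]
7^6 ≡ 4 (mod 31)  [q = 5: ≢ 1 ✓]
Since 7^15 ≡ 1, the order of 7 divides 15 < 30, so 7 is not a primitive root.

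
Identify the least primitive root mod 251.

6

φ(251) = 251 − 1 = 250 = 2 · 5^3.
Test candidates g = 2, 3, … against the prime factors q ∈ {2, 5} of φ(251): g is a generator iff g^(250/q) ≢ 1 for every such q.
g = 2: 2^125 ≡ 250; 2^50 ≡ 1 — hits 1, so not a primitive root.
g = 3: 3^125 ≡ 1 — hits 1, so not a primitive root.
g = 4: 4^125 ≡ 1 — hits 1, so not a primitive root.
g = 5: 5^125 ≡ 1 — hits 1, so not a primitive root.
g = 6: 6^125 ≡ 250; 6^50 ≡ 219 — none is 1, so 6 is a primitive root.
So 6 is the smallest generator of (Z/251Z)^×.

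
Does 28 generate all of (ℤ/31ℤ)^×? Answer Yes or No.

φ(31) = 31 − 1 = 30 = 2 · 3 · 5.
Test 28^(30/q) mod 31 for each prime factor q of 30:
28^15 ≡ 1 (mod 31)  [q = 2: ≡ 1 ✗]
28^10 ≡ 25 (mod 31)  [q = 3: ≢ 1 ✓]
28^6 ≡ 16 (mod 31)  [q = 5: ≢ 1 ✓]
Since 28^15 ≡ 1, the order of 28 divides 15 < 30, so 28 is not a primitive root.

No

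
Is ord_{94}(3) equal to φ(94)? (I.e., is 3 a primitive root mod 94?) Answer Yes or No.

No

φ(94) = φ(2)·φ(47) = 1·46 = 46 = 2 · 23.
An element g generates (Z/94Z)^× iff g^(46/q) ≢ 1 (mod 94) for each prime q ∈ {2, 23}.
3^23 ≡ 1 (mod 94)  [q = 2: ≡ 1 ✗]
3^2 ≡ 9 (mod 94)  [q = 23: ≢ 1 ✓]
Since 3^23 ≡ 1, the order of 3 divides 23 < 46, so 3 is not a primitive root.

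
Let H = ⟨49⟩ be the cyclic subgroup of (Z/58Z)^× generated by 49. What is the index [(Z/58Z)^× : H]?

4

By Lagrange's theorem, ord_58(49) divides φ(58) = φ(2)·φ(29) = 1·28 = 28 = 2^2 · 7.
Divisors of 28: 1, 2, 4, 7, 14, 28.
Evaluate successive powers at the divisors of 28:
49^1 ≡ 49
49^2 ≡ 23
49^4 ≡ 7
49^7 ≡ 1
So ord_58(49) = 7, hence |⟨49⟩| = 7.
Index = |(Z/58Z)^×| / |⟨49⟩| = 28 / 7 = 4.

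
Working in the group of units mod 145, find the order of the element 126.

ord(126) | φ(145) = φ(5·29) = (5−1)·(29−1) = 4·28 = 112 = 2^4 · 7.
Divisors of 112: 1, 2, 4, 7, 8, 14, 16, 28, 56, 112.
Test each divisor d:
126^1 ≡ 126 (mod 145)
126^2 ≡ 71 (mod 145)
126^4 ≡ 111 (mod 145)
126^7 ≡ 46 (mod 145)
126^8 ≡ 141 (mod 145)
126^14 ≡ 86 (mod 145)
126^16 ≡ 16 (mod 145)
126^28 ≡ 1 (mod 145) ✓
So ord_145(126) = 28.

28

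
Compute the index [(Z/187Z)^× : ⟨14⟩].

2

Since 14 ∈ (Z/187Z)^×, its order divides φ(187) = φ(11·17) = (11−1)·(17−1) = 10·16 = 160 = 2^5 · 5.
Divisors of 160: 1, 2, 4, 5, 8, 10, 16, 20, 32, 40, 80, 160.
Evaluate successive powers at the divisors of 160:
14^1 ≡ 14 (mod 187)
14^2 ≡ 9 (mod 187)
14^4 ≡ 81 (mod 187)
14^5 ≡ 12 (mod 187)
14^8 ≡ 16 (mod 187)
14^10 ≡ 144 (mod 187)
14^16 ≡ 69 (mod 187)
14^20 ≡ 166 (mod 187)
14^32 ≡ 86 (mod 187)
14^40 ≡ 67 (mod 187)
14^80 ≡ 1 (mod 187) ✓
The order of 14 is 80, so the subgroup it generates has 80 elements.
[(Z/187Z)^× : ⟨14⟩] = 160/80 = 2.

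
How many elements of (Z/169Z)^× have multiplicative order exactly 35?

φ(169) = φ(13^2) = 13·(13−1) = 156 = 2^2 · 3 · 13.
In a cyclic group of order 156, there are φ(d) elements of order d for each divisor d of 156, and zero for non-divisors.
Here 156 is not a multiple of 35, so there are no elements of order 35.

0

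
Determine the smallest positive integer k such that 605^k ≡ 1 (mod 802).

The order of 605 must divide φ(802) = φ(2)·φ(401) = 1·400 = 400 = 2^4 · 5^2.
Divisors of 400: 1, 2, 4, 5, 8, 10, 16, 20, 25, 40, 50, 80, 100, 200, 400.
Test each divisor d:
605^1 ≡ 605 (mod 802)
605^2 ≡ 313 (mod 802)
605^4 ≡ 125 (mod 802)
605^5 ≡ 237 (mod 802)
605^8 ≡ 387 (mod 802)
605^10 ≡ 29 (mod 802)
605^16 ≡ 597 (mod 802)
605^20 ≡ 39 (mod 802)
605^25 ≡ 421 (mod 802)
605^40 ≡ 719 (mod 802)
605^50 ≡ 801 (mod 802)
605^80 ≡ 473 (mod 802)
605^100 ≡ 1 (mod 802) ✓
Hence ord(605) = 100.

100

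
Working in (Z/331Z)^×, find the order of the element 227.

ord(227) | φ(331) = 331 − 1 = 330 = 2 · 3 · 5 · 11.
Divisors of 330: 1, 2, 3, 5, 6, 10, 11, 15, 22, 30, 33, 55, 66, 110, 165, 330.
Check 227^d mod 331 for each divisor in increasing order:
227^1 ≡ 227
227^2 ≡ 224
227^3 ≡ 205
227^5 ≡ 242
227^6 ≡ 319
227^10 ≡ 308
227^11 ≡ 75
227^15 ≡ 61
227^22 ≡ 329
227^30 ≡ 80
227^33 ≡ 181
227^55 ≡ 300
227^66 ≡ 323
227^110 ≡ 299
227^165 ≡ 330
227^330 ≡ 1
Therefore the multiplicative order of 227 modulo 331 is 330.

330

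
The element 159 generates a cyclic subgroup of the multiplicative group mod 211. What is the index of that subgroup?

1

Since 159 ∈ (Z/211Z)^×, its order divides φ(211) = 211 − 1 = 210 = 2 · 3 · 5 · 7.
Divisors of 210: 1, 2, 3, 5, 6, 7, 10, 14, 15, 21, 30, 35, 42, 70, 105, 210.
Test each divisor d:
159^1 ≡ 159
159^2 ≡ 172
159^3 ≡ 129
159^5 ≡ 33
159^6 ≡ 183
159^7 ≡ 190
159^10 ≡ 34
159^14 ≡ 19
159^15 ≡ 67
159^21 ≡ 23
159^30 ≡ 58
159^35 ≡ 15
159^42 ≡ 107
159^70 ≡ 14
159^105 ≡ 210
159^210 ≡ 1
Thus |⟨159⟩| = ord(159) = 210.
Index = |(Z/211Z)^×| / |⟨159⟩| = 210 / 210 = 1.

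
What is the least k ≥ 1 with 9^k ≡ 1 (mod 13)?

3

By Lagrange's theorem, ord_13(9) divides φ(13) = 13 − 1 = 12 = 2^2 · 3.
Divisors of 12: 1, 2, 3, 4, 6, 12.
Check 9^d mod 13 for each divisor in increasing order:
9^1 ≡ 9 (mod 13)
9^2 ≡ 3 (mod 13)
9^3 ≡ 1 (mod 13) ✓
So ord_13(9) = 3.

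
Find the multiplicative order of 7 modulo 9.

3

Since 7 ∈ (Z/9Z)^×, its order divides φ(9) = φ(3^2) = 3·(3−1) = 6 = 2 · 3.
Divisors of 6: 1, 2, 3, 6.
Evaluate successive powers at the divisors of 6:
7^1 ≡ 7 (mod 9)
7^2 ≡ 4 (mod 9)
7^3 ≡ 1 (mod 9) ✓
So ord_9(7) = 3.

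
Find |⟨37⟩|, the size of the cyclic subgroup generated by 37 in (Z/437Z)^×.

ord(37) | φ(437) = φ(19·23) = (19−1)·(23−1) = 18·22 = 396 = 2^2 · 3^2 · 11.
Divisors of 396: 1, 2, 3, 4, 6, 9, 11, 12, 18, 22, 33, 36, 44, 66, 99, 132, 198, 396.
Evaluate successive powers at the divisors of 396:
37^1 ≡ 37
37^2 ≡ 58
37^3 ≡ 398
37^4 ≡ 305
37^6 ≡ 210
37^9 ≡ 113
37^11 ≡ 436
37^12 ≡ 400
37^18 ≡ 96
37^22 ≡ 1
So ord_437(37) = 22.

22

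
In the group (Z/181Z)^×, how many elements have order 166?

0

φ(181) = 181 − 1 = 180 = 2^2 · 3^2 · 5.
Since (Z/181Z)^× is cyclic of order 180, the number of elements of order d is φ(d) when d | 180 and 0 otherwise.
166 does not divide 180, so no element of (Z/181Z)^× has order 166.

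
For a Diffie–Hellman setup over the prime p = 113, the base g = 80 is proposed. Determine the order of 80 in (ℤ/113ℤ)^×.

112

The order of 80 must divide φ(113) = 113 − 1 = 112 = 2^4 · 7.
Divisors of 112: 1, 2, 4, 7, 8, 14, 16, 28, 56, 112.
Check 80^d mod 113 for each divisor in increasing order:
80^1 ≡ 80
80^2 ≡ 72
80^4 ≡ 99
80^7 ≡ 42
80^8 ≡ 83
80^14 ≡ 69
80^16 ≡ 109
80^28 ≡ 15
80^56 ≡ 112
80^112 ≡ 1
Therefore the multiplicative order of 80 modulo 113 is 112.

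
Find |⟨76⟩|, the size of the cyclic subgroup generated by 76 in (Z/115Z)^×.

The order of 76 must divide φ(115) = φ(5·23) = (5−1)·(23−1) = 4·22 = 88 = 2^3 · 11.
Divisors of 88: 1, 2, 4, 8, 11, 22, 44, 88.
Test each divisor d:
76^1 ≡ 76 (mod 115)
76^2 ≡ 26 (mod 115)
76^4 ≡ 101 (mod 115)
76^8 ≡ 81 (mod 115)
76^11 ≡ 91 (mod 115)
76^22 ≡ 1 (mod 115) ✓
So ord_115(76) = 22.

22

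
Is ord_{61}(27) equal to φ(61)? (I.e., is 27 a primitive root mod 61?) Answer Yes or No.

No

φ(61) = 61 − 1 = 60 = 2^2 · 3 · 5.
It suffices to check that the order of 27 is not a proper divisor of 60: compute 27^(60/q) for q ∈ {2, 3, 5}.
27^30 ≡ 1 (mod 61)  [q = 2: ≡ 1 ✗]
27^20 ≡ 1 (mod 61)  [q = 3: ≡ 1 ✗]
27^12 ≡ 58 (mod 61)  [q = 5: ≢ 1 ✓]
27^30 ≡ 1 shows ord(27) | 30, strictly less than φ(61); not a primitive root.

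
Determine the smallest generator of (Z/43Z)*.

3

φ(43) = 43 − 1 = 42 = 2 · 3 · 7.
g is a primitive root iff g^(42/q) ≢ 1 (mod 43) for each prime q ∈ {2, 3, 7}.
g = 2: 2^21 ≡ 42; 2^14 ≡ 1 — hits 1, so not a primitive root.
g = 3: 3^21 ≡ 42; 3^14 ≡ 36; 3^6 ≡ 41 — none is 1, so 3 is a primitive root.
So 3 is the smallest generator of (Z/43Z)^×.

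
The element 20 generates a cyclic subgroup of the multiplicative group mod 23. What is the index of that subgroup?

1

ord(20) | φ(23) = 23 − 1 = 22 = 2 · 11.
Divisors of 22: 1, 2, 11, 22.
Compute 20^d (mod 23) for the divisors d until we hit 1:
20^1 ≡ 20 (mod 23)
20^2 ≡ 9 (mod 23)
20^11 ≡ 22 (mod 23)
20^22 ≡ 1 (mod 23) ✓
The order of 20 is 22, so the subgroup it generates has 22 elements.
Index = |(Z/23Z)^×| / |⟨20⟩| = 22 / 22 = 1.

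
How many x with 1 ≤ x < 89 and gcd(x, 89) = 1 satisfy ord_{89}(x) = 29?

0

φ(89) = 89 − 1 = 88 = 2^3 · 11.
In a cyclic group of order 88, there are φ(d) elements of order d for each divisor d of 88, and zero for non-divisors.
Here 88 is not a multiple of 29, so there are no elements of order 29.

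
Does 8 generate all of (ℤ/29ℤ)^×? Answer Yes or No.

φ(29) = 29 − 1 = 28 = 2^2 · 7.
Test 8^(28/q) mod 29 for each prime factor q of 28:
8^14 ≡ 28 (mod 29)  [q = 2: ≢ 1 ✓]
8^4 ≡ 7 (mod 29)  [q = 7: ≢ 1 ✓]
None equal 1, so ord_29(8) = 28: 8 is a primitive root.

Yes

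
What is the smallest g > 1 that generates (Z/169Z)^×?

φ(169) = φ(13^2) = 13·(13−1) = 156 = 2^2 · 3 · 13.
Test candidates g = 2, 3, … against the prime factors q ∈ {2, 3, 13} of φ(169): g is a generator iff g^(156/q) ≢ 1 for every such q.
g = 2: 2^78 ≡ 168; 2^52 ≡ 146; 2^12 ≡ 40 — none is 1, so 2 is a primitive root.
The smallest primitive root modulo 169 is 2.

2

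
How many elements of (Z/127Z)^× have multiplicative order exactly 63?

φ(127) = 127 − 1 = 126 = 2 · 3^2 · 7.
(Z/127Z)^× is cyclic (|G| = 126); a cyclic group of order m has exactly φ(d) elements of each order d | m, and none otherwise.
63 = 3^2 · 7 divides 126, and φ(63) = 36.

36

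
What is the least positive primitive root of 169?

φ(169) = φ(13^2) = 13·(13−1) = 156 = 2^2 · 3 · 13.
Test candidates g = 2, 3, … against the prime factors q ∈ {2, 3, 13} of φ(169): g is a generator iff g^(156/q) ≢ 1 for every such q.
g = 2: 2^78 ≡ 168; 2^52 ≡ 146; 2^12 ≡ 40 — none is 1, so 2 is a primitive root.
The smallest primitive root modulo 169 is 2.

2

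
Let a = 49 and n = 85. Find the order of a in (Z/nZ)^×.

By Lagrange's theorem, ord_85(49) divides φ(85) = φ(5·17) = (5−1)·(17−1) = 4·16 = 64 = 2^6.
Divisors of 64: 1, 2, 4, 8, 16, 32, 64.
Test each divisor d:
49^1 ≡ 49
49^2 ≡ 21
49^4 ≡ 16
49^8 ≡ 1
Therefore the multiplicative order of 49 modulo 85 is 8.

8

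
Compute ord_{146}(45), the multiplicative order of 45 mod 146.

72

The order of 45 must divide φ(146) = φ(2)·φ(73) = 1·72 = 72 = 2^3 · 3^2.
Divisors of 72: 1, 2, 3, 4, 6, 8, 9, 12, 18, 24, 36, 72.
Compute 45^d (mod 146) for the divisors d until we hit 1:
45^1 ≡ 45 (mod 146)
45^2 ≡ 127 (mod 146)
45^3 ≡ 21 (mod 146)
45^4 ≡ 69 (mod 146)
45^6 ≡ 3 (mod 146)
45^8 ≡ 89 (mod 146)
45^9 ≡ 63 (mod 146)
45^12 ≡ 9 (mod 146)
45^18 ≡ 27 (mod 146)
45^24 ≡ 81 (mod 146)
45^36 ≡ 145 (mod 146)
45^72 ≡ 1 (mod 146) ✓
So ord_146(45) = 72.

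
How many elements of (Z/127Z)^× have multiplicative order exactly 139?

0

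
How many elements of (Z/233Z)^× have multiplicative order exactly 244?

0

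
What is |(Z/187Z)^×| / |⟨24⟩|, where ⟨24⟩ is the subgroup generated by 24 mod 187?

By Lagrange's theorem, ord_187(24) divides φ(187) = φ(11·17) = (11−1)·(17−1) = 10·16 = 160 = 2^5 · 5.
Divisors of 160: 1, 2, 4, 5, 8, 10, 16, 20, 32, 40, 80, 160.
Check 24^d mod 187 for each divisor in increasing order:
24^1 ≡ 24
24^2 ≡ 15
24^4 ≡ 38
24^5 ≡ 164
24^8 ≡ 135
24^10 ≡ 155
24^16 ≡ 86
24^20 ≡ 89
24^32 ≡ 103
24^40 ≡ 67
24^80 ≡ 1
So ord_187(24) = 80, hence |⟨24⟩| = 80.
[(Z/187Z)^× : ⟨24⟩] = 160/80 = 2.

2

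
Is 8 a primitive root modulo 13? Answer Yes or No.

φ(13) = 13 − 1 = 12 = 2^2 · 3.
It suffices to check that the order of 8 is not a proper divisor of 12: compute 8^(12/q) for q ∈ {2, 3}.
8^6 ≡ 12 (mod 13)  [q = 2: ≢ 1 ✓]
8^4 ≡ 1 (mod 13)  [q = 3: ≡ 1 ✗]
Since 8^4 ≡ 1, the order of 8 divides 4 < 12, so 8 is not a primitive root.

No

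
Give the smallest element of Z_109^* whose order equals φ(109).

6

φ(109) = 109 − 1 = 108 = 2^2 · 3^3.
g is a primitive root iff g^(108/q) ≢ 1 (mod 109) for each prime q ∈ {2, 3}.
g = 2: 2^54 ≡ 108; 2^36 ≡ 1 — hits 1, so not a primitive root.
g = 3: 3^54 ≡ 1 — hits 1, so not a primitive root.
g = 4: 4^54 ≡ 1 — hits 1, so not a primitive root.
g = 5: 5^54 ≡ 1 — hits 1, so not a primitive root.
g = 6: 6^54 ≡ 108; 6^36 ≡ 63 — none is 1, so 6 is a primitive root.
Hence the least primitive root of 109 is 6.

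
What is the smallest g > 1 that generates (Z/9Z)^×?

2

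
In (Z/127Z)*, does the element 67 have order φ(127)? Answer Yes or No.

φ(127) = 127 − 1 = 126 = 2 · 3^2 · 7.
An element g generates (Z/127Z)^× iff g^(126/q) ≢ 1 (mod 127) for each prime q ∈ {2, 3, 7}.
67^63 ≡ 126 (mod 127)  [q = 2: ≢ 1 ✓]
67^42 ≡ 107 (mod 127)  [q = 3: ≢ 1 ✓]
67^18 ≡ 4 (mod 127)  [q = 7: ≢ 1 ✓]
None equal 1, so ord_127(67) = 126: 67 is a primitive root.

Yes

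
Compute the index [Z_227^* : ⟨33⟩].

By Lagrange's theorem, ord_227(33) divides φ(227) = 227 − 1 = 226 = 2 · 113.
Divisors of 226: 1, 2, 113, 226.
Check 33^d mod 227 for each divisor in increasing order:
33^1 ≡ 33
33^2 ≡ 181
33^113 ≡ 1
The order of 33 is 113, so the subgroup it generates has 113 elements.
[(Z/227Z)^× : ⟨33⟩] = 226/113 = 2.

2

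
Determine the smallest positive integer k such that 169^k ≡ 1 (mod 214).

53

Since 169 ∈ (Z/214Z)^×, its order divides φ(214) = φ(2)·φ(107) = 1·106 = 106 = 2 · 53.
Divisors of 106: 1, 2, 53, 106.
Test each divisor d:
169^1 ≡ 169 (mod 214)
169^2 ≡ 99 (mod 214)
169^53 ≡ 1 (mod 214) ✓
Hence ord(169) = 53.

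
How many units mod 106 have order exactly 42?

0

φ(106) = φ(2)·φ(53) = 1·52 = 52 = 2^2 · 13.
Since (Z/106Z)^× is cyclic of order 52, the number of elements of order d is φ(d) when d | 52 and 0 otherwise.
42 does not divide 52, so no element of (Z/106Z)^× has order 42.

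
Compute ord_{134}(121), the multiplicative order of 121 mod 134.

33

By Lagrange's theorem, ord_134(121) divides φ(134) = φ(2)·φ(67) = 1·66 = 66 = 2 · 3 · 11.
Divisors of 66: 1, 2, 3, 6, 11, 22, 33, 66.
Evaluate successive powers at the divisors of 66:
121^1 ≡ 121 (mod 134)
121^2 ≡ 35 (mod 134)
121^3 ≡ 81 (mod 134)
121^6 ≡ 129 (mod 134)
121^11 ≡ 29 (mod 134)
121^22 ≡ 37 (mod 134)
121^33 ≡ 1 (mod 134) ✓
Therefore the multiplicative order of 121 modulo 134 is 33.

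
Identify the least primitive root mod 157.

5

φ(157) = 157 − 1 = 156 = 2^2 · 3 · 13.
Test candidates g = 2, 3, … against the prime factors q ∈ {2, 3, 13} of φ(157): g is a generator iff g^(156/q) ≢ 1 for every such q.
g = 2: 2^78 ≡ 156; 2^52 ≡ 1 — hits 1, so not a primitive root.
g = 3: 3^78 ≡ 1 — hits 1, so not a primitive root.
g = 4: 4^78 ≡ 1 — hits 1, so not a primitive root.
g = 5: 5^78 ≡ 156; 5^52 ≡ 12; 5^12 ≡ 130 — none is 1, so 5 is a primitive root.
The smallest primitive root modulo 157 is 5.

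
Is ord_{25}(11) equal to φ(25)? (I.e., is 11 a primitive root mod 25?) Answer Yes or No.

φ(25) = φ(5^2) = 5·(5−1) = 20 = 2^2 · 5.
Test 11^(20/q) mod 25 for each prime factor q of 20:
11^10 ≡ 1 (mod 25)  [q = 2: ≡ 1 ✗]
11^4 ≡ 16 (mod 25)  [q = 5: ≢ 1 ✓]
Since 11^10 ≡ 1, the order of 11 divides 10 < 20, so 11 is not a primitive root.

No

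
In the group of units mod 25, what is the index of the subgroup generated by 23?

1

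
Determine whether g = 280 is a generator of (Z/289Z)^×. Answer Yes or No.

No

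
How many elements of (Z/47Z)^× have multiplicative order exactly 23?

22

φ(47) = 47 − 1 = 46 = 2 · 23.
Since (Z/47Z)^× is cyclic of order 46, the number of elements of order d is φ(d) when d | 46 and 0 otherwise.
23 | 46, and φ(23) = 23 − 1 = 22.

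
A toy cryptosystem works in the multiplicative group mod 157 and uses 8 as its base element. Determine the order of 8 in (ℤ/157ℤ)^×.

The order of 8 must divide φ(157) = 157 − 1 = 156 = 2^2 · 3 · 13.
Divisors of 156: 1, 2, 3, 4, 6, 12, 13, 26, 39, 52, 78, 156.
Evaluate successive powers at the divisors of 156:
8^1 ≡ 8 (mod 157)
8^2 ≡ 64 (mod 157)
8^3 ≡ 41 (mod 157)
8^4 ≡ 14 (mod 157)
8^6 ≡ 111 (mod 157)
8^12 ≡ 75 (mod 157)
8^13 ≡ 129 (mod 157)
8^26 ≡ 156 (mod 157)
8^39 ≡ 28 (mod 157)
8^52 ≡ 1 (mod 157) ✓
Hence ord(8) = 52.

52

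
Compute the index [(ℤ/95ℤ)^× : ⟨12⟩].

6

ord(12) | φ(95) = φ(5·19) = (5−1)·(19−1) = 4·18 = 72 = 2^3 · 3^2.
Divisors of 72: 1, 2, 3, 4, 6, 8, 9, 12, 18, 24, 36, 72.
Evaluate successive powers at the divisors of 72:
12^1 ≡ 12
12^2 ≡ 49
12^3 ≡ 18
12^4 ≡ 26
12^6 ≡ 39
12^8 ≡ 11
12^9 ≡ 37
12^12 ≡ 1
So ord_95(12) = 12, hence |⟨12⟩| = 12.
Index = |(Z/95Z)^×| / |⟨12⟩| = 72 / 12 = 6.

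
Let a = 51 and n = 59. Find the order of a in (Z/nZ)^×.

ord(51) | φ(59) = 59 − 1 = 58 = 2 · 29.
Divisors of 58: 1, 2, 29, 58.
Compute 51^d (mod 59) for the divisors d until we hit 1:
51^1 ≡ 51 (mod 59)
51^2 ≡ 5 (mod 59)
51^29 ≡ 1 (mod 59) ✓
So ord_59(51) = 29.

29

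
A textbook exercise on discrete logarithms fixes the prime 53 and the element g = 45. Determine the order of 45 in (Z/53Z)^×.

By Lagrange's theorem, ord_53(45) divides φ(53) = 53 − 1 = 52 = 2^2 · 13.
Divisors of 52: 1, 2, 4, 13, 26, 52.
Compute 45^d (mod 53) for the divisors d until we hit 1:
45^1 ≡ 45
45^2 ≡ 11
45^4 ≡ 15
45^13 ≡ 30
45^26 ≡ 52
45^52 ≡ 1
Hence ord(45) = 52.

52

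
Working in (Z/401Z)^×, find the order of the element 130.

400

Since 130 ∈ (Z/401Z)^×, its order divides φ(401) = 401 − 1 = 400 = 2^4 · 5^2.
Divisors of 400: 1, 2, 4, 5, 8, 10, 16, 20, 25, 40, 50, 80, 100, 200, 400.
Evaluate successive powers at the divisors of 400:
130^1 ≡ 130 (mod 401)
130^2 ≡ 58 (mod 401)
130^4 ≡ 156 (mod 401)
130^5 ≡ 230 (mod 401)
130^8 ≡ 276 (mod 401)
130^10 ≡ 369 (mod 401)
130^16 ≡ 387 (mod 401)
130^20 ≡ 222 (mod 401)
130^25 ≡ 133 (mod 401)
130^40 ≡ 362 (mod 401)
130^50 ≡ 45 (mod 401)
130^80 ≡ 318 (mod 401)
130^100 ≡ 20 (mod 401)
130^200 ≡ 400 (mod 401)
130^400 ≡ 1 (mod 401) ✓
Hence ord(130) = 400.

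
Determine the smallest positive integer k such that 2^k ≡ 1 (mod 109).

36

Since 2 ∈ (Z/109Z)^×, its order divides φ(109) = 109 − 1 = 108 = 2^2 · 3^3.
Divisors of 108: 1, 2, 3, 4, 6, 9, 12, 18, 27, 36, 54, 108.
Compute 2^d (mod 109) for the divisors d until we hit 1:
2^1 ≡ 2 (mod 109)
2^2 ≡ 4 (mod 109)
2^3 ≡ 8 (mod 109)
2^4 ≡ 16 (mod 109)
2^6 ≡ 64 (mod 109)
2^9 ≡ 76 (mod 109)
2^12 ≡ 63 (mod 109)
2^18 ≡ 108 (mod 109)
2^27 ≡ 33 (mod 109)
2^36 ≡ 1 (mod 109) ✓
So ord_109(2) = 36.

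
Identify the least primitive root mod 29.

φ(29) = 29 − 1 = 28 = 2^2 · 7.
Test candidates g = 2, 3, … against the prime factors q ∈ {2, 7} of φ(29): g is a generator iff g^(28/q) ≢ 1 for every such q.
g = 2: 2^14 ≡ 28; 2^4 ≡ 16 — none is 1, so 2 is a primitive root.
The smallest primitive root modulo 29 is 2.

2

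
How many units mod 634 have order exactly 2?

1

φ(634) = φ(2)·φ(317) = 1·316 = 316 = 2^2 · 79.
Since (Z/634Z)^× is cyclic of order 316, the number of elements of order d is φ(d) when d | 316 and 0 otherwise.
2 | 316, and φ(2) = 2 − 1 = 1.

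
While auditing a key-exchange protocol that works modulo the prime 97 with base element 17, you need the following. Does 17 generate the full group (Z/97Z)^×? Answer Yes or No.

Yes

φ(97) = 97 − 1 = 96 = 2^5 · 3.
An element g generates (Z/97Z)^× iff g^(96/q) ≢ 1 (mod 97) for each prime q ∈ {2, 3}.
17^48 ≡ 96 (mod 97)  [q = 2: ≢ 1 ✓]
17^32 ≡ 61 (mod 97)  [q = 3: ≢ 1 ✓]
All checks pass, so 17 has order 96 and is a primitive root modulo 97.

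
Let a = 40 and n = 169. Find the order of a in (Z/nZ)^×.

13

By Lagrange's theorem, ord_169(40) divides φ(169) = φ(13^2) = 13·(13−1) = 156 = 2^2 · 3 · 13.
Divisors of 156: 1, 2, 3, 4, 6, 12, 13, 26, 39, 52, 78, 156.
Check 40^d mod 169 for each divisor in increasing order:
40^1 ≡ 40 (mod 169)
40^2 ≡ 79 (mod 169)
40^3 ≡ 118 (mod 169)
40^4 ≡ 157 (mod 169)
40^6 ≡ 66 (mod 169)
40^12 ≡ 131 (mod 169)
40^13 ≡ 1 (mod 169) ✓
The smallest such exponent is 13, so the order of 40 is 13.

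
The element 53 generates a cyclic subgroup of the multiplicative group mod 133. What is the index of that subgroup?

Since 53 ∈ (Z/133Z)^×, its order divides φ(133) = φ(7·19) = (7−1)·(19−1) = 6·18 = 108 = 2^2 · 3^3.
Divisors of 108: 1, 2, 3, 4, 6, 9, 12, 18, 27, 36, 54, 108.
Test each divisor d:
53^1 ≡ 53
53^2 ≡ 16
53^3 ≡ 50
53^4 ≡ 123
53^6 ≡ 106
53^9 ≡ 113
53^12 ≡ 64
53^18 ≡ 1
So ord_133(53) = 18, hence |⟨53⟩| = 18.
[(Z/133Z)^× : ⟨53⟩] = 108/18 = 6.

6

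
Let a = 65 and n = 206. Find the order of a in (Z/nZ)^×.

ord(65) | φ(206) = φ(2)·φ(103) = 1·102 = 102 = 2 · 3 · 17.
Divisors of 102: 1, 2, 3, 6, 17, 34, 51, 102.
Evaluate successive powers at the divisors of 102:
65^1 ≡ 65 (mod 206)
65^2 ≡ 105 (mod 206)
65^3 ≡ 27 (mod 206)
65^6 ≡ 111 (mod 206)
65^17 ≡ 57 (mod 206)
65^34 ≡ 159 (mod 206)
65^51 ≡ 205 (mod 206)
65^102 ≡ 1 (mod 206) ✓
Hence ord(65) = 102.

102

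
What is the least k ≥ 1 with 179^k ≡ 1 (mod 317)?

79

The order of 179 must divide φ(317) = 317 − 1 = 316 = 2^2 · 79.
Divisors of 316: 1, 2, 4, 79, 158, 316.
Compute 179^d (mod 317) for the divisors d until we hit 1:
179^1 ≡ 179
179^2 ≡ 24
179^4 ≡ 259
179^79 ≡ 1
The smallest such exponent is 79, so the order of 179 is 79.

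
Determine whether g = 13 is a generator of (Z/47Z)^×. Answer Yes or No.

Yes

φ(47) = 47 − 1 = 46 = 2 · 23.
13 is a primitive root mod 47 iff 13^(φ(47)/q) ≢ 1 for every prime q | φ(47), i.e. q ∈ {2, 23}.
13^23 ≡ 46 (mod 47)  [q = 2: ≢ 1 ✓]
13^2 ≡ 28 (mod 47)  [q = 23: ≢ 1 ✓]
None equal 1, so ord_47(13) = 46: 13 is a primitive root.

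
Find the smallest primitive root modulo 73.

φ(73) = 73 − 1 = 72 = 2^3 · 3^2.
g is a primitive root iff g^(72/q) ≢ 1 (mod 73) for each prime q ∈ {2, 3}.
g = 2: 2^36 ≡ 1 — hits 1, so not a primitive root.
g = 3: 3^36 ≡ 1 — hits 1, so not a primitive root.
g = 4: 4^36 ≡ 1 — hits 1, so not a primitive root.
g = 5: 5^36 ≡ 72; 5^24 ≡ 8 — none is 1, so 5 is a primitive root.
The smallest primitive root modulo 73 is 5.

5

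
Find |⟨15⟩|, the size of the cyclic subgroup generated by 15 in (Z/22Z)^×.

ord(15) | φ(22) = φ(2)·φ(11) = 1·10 = 10 = 2 · 5.
Divisors of 10: 1, 2, 5, 10.
Test each divisor d:
15^1 ≡ 15
15^2 ≡ 5
15^5 ≡ 1
Therefore the multiplicative order of 15 modulo 22 is 5.

5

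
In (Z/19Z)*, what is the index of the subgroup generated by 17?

2

Since 17 ∈ (Z/19Z)^×, its order divides φ(19) = 19 − 1 = 18 = 2 · 3^2.
Divisors of 18: 1, 2, 3, 6, 9, 18.
Compute 17^d (mod 19) for the divisors d until we hit 1:
17^1 ≡ 17
17^2 ≡ 4
17^3 ≡ 11
17^6 ≡ 7
17^9 ≡ 1
So ord_19(17) = 9, hence |⟨17⟩| = 9.
[(Z/19Z)^× : ⟨17⟩] = 18/9 = 2.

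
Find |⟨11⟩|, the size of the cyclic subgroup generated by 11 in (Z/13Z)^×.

12

By Lagrange's theorem, ord_13(11) divides φ(13) = 13 − 1 = 12 = 2^2 · 3.
Divisors of 12: 1, 2, 3, 4, 6, 12.
Compute 11^d (mod 13) for the divisors d until we hit 1:
11^1 ≡ 11 (mod 13)
11^2 ≡ 4 (mod 13)
11^3 ≡ 5 (mod 13)
11^4 ≡ 3 (mod 13)
11^6 ≡ 12 (mod 13)
11^12 ≡ 1 (mod 13) ✓
Therefore the multiplicative order of 11 modulo 13 is 12.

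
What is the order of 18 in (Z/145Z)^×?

28

Since 18 ∈ (Z/145Z)^×, its order divides φ(145) = φ(5·29) = (5−1)·(29−1) = 4·28 = 112 = 2^4 · 7.
Divisors of 112: 1, 2, 4, 7, 8, 14, 16, 28, 56, 112.
Compute 18^d (mod 145) for the divisors d until we hit 1:
18^1 ≡ 18 (mod 145)
18^2 ≡ 34 (mod 145)
18^4 ≡ 141 (mod 145)
18^7 ≡ 17 (mod 145)
18^8 ≡ 16 (mod 145)
18^14 ≡ 144 (mod 145)
18^16 ≡ 111 (mod 145)
18^28 ≡ 1 (mod 145) ✓
Therefore the multiplicative order of 18 modulo 145 is 28.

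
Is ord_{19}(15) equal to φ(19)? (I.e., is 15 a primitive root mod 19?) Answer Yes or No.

φ(19) = 19 − 1 = 18 = 2 · 3^2.
An element g generates (Z/19Z)^× iff g^(18/q) ≢ 1 (mod 19) for each prime q ∈ {2, 3}.
15^9 ≡ 18 (mod 19)  [q = 2: ≢ 1 ✓]
15^6 ≡ 11 (mod 19)  [q = 3: ≢ 1 ✓]
All checks pass, so 15 has order 18 and is a primitive root modulo 19.

Yes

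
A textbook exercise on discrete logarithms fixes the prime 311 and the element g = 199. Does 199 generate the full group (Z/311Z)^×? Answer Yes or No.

φ(311) = 311 − 1 = 310 = 2 · 5 · 31.
An element g generates (Z/311Z)^× iff g^(310/q) ≢ 1 (mod 311) for each prime q ∈ {2, 5, 31}.
199^155 ≡ 310 (mod 311)  [q = 2: ≢ 1 ✓]
199^62 ≡ 6 (mod 311)  [q = 5: ≢ 1 ✓]
199^10 ≡ 32 (mod 311)  [q = 31: ≢ 1 ✓]
None equal 1, so ord_311(199) = 310: 199 is a primitive root.

Yes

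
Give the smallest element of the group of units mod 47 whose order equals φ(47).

5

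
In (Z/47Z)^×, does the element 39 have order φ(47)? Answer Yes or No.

φ(47) = 47 − 1 = 46 = 2 · 23.
Test 39^(46/q) mod 47 for each prime factor q of 46:
39^23 ≡ 46 (mod 47)  [q = 2: ≢ 1 ✓]
39^2 ≡ 17 (mod 47)  [q = 23: ≢ 1 ✓]
Every test exponent gives a nontrivial residue, hence 39 generates the full group.

Yes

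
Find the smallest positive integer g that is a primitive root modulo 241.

7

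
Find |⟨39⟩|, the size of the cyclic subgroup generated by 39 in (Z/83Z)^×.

82

By Lagrange's theorem, ord_83(39) divides φ(83) = 83 − 1 = 82 = 2 · 41.
Divisors of 82: 1, 2, 41, 82.
Compute 39^d (mod 83) for the divisors d until we hit 1:
39^1 ≡ 39
39^2 ≡ 27
39^41 ≡ 82
39^82 ≡ 1
Therefore the multiplicative order of 39 modulo 83 is 82.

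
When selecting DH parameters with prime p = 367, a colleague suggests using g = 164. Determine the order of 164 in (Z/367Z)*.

61

By Lagrange's theorem, ord_367(164) divides φ(367) = 367 − 1 = 366 = 2 · 3 · 61.
Divisors of 366: 1, 2, 3, 6, 61, 122, 183, 366.
Evaluate successive powers at the divisors of 366:
164^1 ≡ 164 (mod 367)
164^2 ≡ 105 (mod 367)
164^3 ≡ 338 (mod 367)
164^6 ≡ 107 (mod 367)
164^61 ≡ 1 (mod 367) ✓
Hence ord(164) = 61.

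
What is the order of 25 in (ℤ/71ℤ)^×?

5

ord(25) | φ(71) = 71 − 1 = 70 = 2 · 5 · 7.
Divisors of 70: 1, 2, 5, 7, 10, 14, 35, 70.
Check 25^d mod 71 for each divisor in increasing order:
25^1 ≡ 25 (mod 71)
25^2 ≡ 57 (mod 71)
25^5 ≡ 1 (mod 71) ✓
So ord_71(25) = 5.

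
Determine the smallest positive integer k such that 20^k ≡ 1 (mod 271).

By Lagrange's theorem, ord_271(20) divides φ(271) = 271 − 1 = 270 = 2 · 3^3 · 5.
Divisors of 270: 1, 2, 3, 5, 6, 9, 10, 15, 18, 27, 30, 45, 54, 90, 135, 270.
Compute 20^d (mod 271) for the divisors d until we hit 1:
20^1 ≡ 20
20^2 ≡ 129
20^3 ≡ 141
20^5 ≡ 32
20^6 ≡ 98
20^9 ≡ 268
20^10 ≡ 211
20^15 ≡ 248
20^18 ≡ 9
20^27 ≡ 244
20^30 ≡ 258
20^45 ≡ 28
20^54 ≡ 187
20^90 ≡ 242
20^135 ≡ 1
The smallest such exponent is 135, so the order of 20 is 135.

135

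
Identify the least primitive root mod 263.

φ(263) = 263 − 1 = 262 = 2 · 131.
g is a primitive root iff g^(262/q) ≢ 1 (mod 263) for each prime q ∈ {2, 131}.
g = 2: 2^131 ≡ 1 — hits 1, so not a primitive root.
g = 3: 3^131 ≡ 1 — hits 1, so not a primitive root.
g = 4: 4^131 ≡ 1 — hits 1, so not a primitive root.
g = 5: 5^131 ≡ 262; 5^2 ≡ 25 — none is 1, so 5 is a primitive root.
So 5 is the smallest generator of (Z/263Z)^×.

5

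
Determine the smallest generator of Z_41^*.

φ(41) = 41 − 1 = 40 = 2^3 · 5.
g is a primitive root iff g^(40/q) ≢ 1 (mod 41) for each prime q ∈ {2, 5}.
g = 2: 2^20 ≡ 1 — hits 1, so not a primitive root.
g = 3: 3^20 ≡ 40; 3^8 ≡ 1 — hits 1, so not a primitive root.
g = 4: 4^20 ≡ 1 — hits 1, so not a primitive root.
g = 5: 5^20 ≡ 1 — hits 1, so not a primitive root.
g = 6: 6^20 ≡ 40; 6^8 ≡ 10 — none is 1, so 6 is a primitive root.
The smallest primitive root modulo 41 is 6.

6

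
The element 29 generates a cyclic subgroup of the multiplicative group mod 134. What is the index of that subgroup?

22

By Lagrange's theorem, ord_134(29) divides φ(134) = φ(2)·φ(67) = 1·66 = 66 = 2 · 3 · 11.
Divisors of 66: 1, 2, 3, 6, 11, 22, 33, 66.
Check 29^d mod 134 for each divisor in increasing order:
29^1 ≡ 29
29^2 ≡ 37
29^3 ≡ 1
Thus |⟨29⟩| = ord(29) = 3.
[(Z/134Z)^× : ⟨29⟩] = 66/3 = 22.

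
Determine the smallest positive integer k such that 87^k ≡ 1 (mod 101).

By Lagrange's theorem, ord_101(87) divides φ(101) = 101 − 1 = 100 = 2^2 · 5^2.
Divisors of 100: 1, 2, 4, 5, 10, 20, 25, 50, 100.
Test each divisor d:
87^1 ≡ 87
87^2 ≡ 95
87^4 ≡ 36
87^5 ≡ 1
Hence ord(87) = 5.

5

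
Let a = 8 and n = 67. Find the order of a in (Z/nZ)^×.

ord(8) | φ(67) = 67 − 1 = 66 = 2 · 3 · 11.
Divisors of 66: 1, 2, 3, 6, 11, 22, 33, 66.
Compute 8^d (mod 67) for the divisors d until we hit 1:
8^1 ≡ 8 (mod 67)
8^2 ≡ 64 (mod 67)
8^3 ≡ 43 (mod 67)
8^6 ≡ 40 (mod 67)
8^11 ≡ 66 (mod 67)
8^22 ≡ 1 (mod 67) ✓
The smallest such exponent is 22, so the order of 8 is 22.

22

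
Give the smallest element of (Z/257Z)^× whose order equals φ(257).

φ(257) = 257 − 1 = 256 = 2^8.
Test candidates g = 2, 3, … against the prime factors q ∈ {2} of φ(257): g is a generator iff g^(256/q) ≢ 1 for every such q.
g = 2: 2^128 ≡ 1 — hits 1, so not a primitive root.
g = 3: 3^128 ≡ 256 — none is 1, so 3 is a primitive root.
Hence the least primitive root of 257 is 3.

3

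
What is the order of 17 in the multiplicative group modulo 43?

By Lagrange's theorem, ord_43(17) divides φ(43) = 43 − 1 = 42 = 2 · 3 · 7.
Divisors of 42: 1, 2, 3, 6, 7, 14, 21, 42.
Test each divisor d:
17^1 ≡ 17
17^2 ≡ 31
17^3 ≡ 11
17^6 ≡ 35
17^7 ≡ 36
17^14 ≡ 6
17^21 ≡ 1
The smallest such exponent is 21, so the order of 17 is 21.

21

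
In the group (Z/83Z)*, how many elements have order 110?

0

φ(83) = 83 − 1 = 82 = 2 · 41.
In a cyclic group of order 82, there are φ(d) elements of order d for each divisor d of 82, and zero for non-divisors.
110 does not divide 82, so no element of (Z/83Z)^× has order 110.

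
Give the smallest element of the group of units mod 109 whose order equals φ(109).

φ(109) = 109 − 1 = 108 = 2^2 · 3^3.
Test candidates g = 2, 3, … against the prime factors q ∈ {2, 3} of φ(109): g is a generator iff g^(108/q) ≢ 1 for every such q.
g = 2: 2^54 ≡ 108; 2^36 ≡ 1 — hits 1, so not a primitive root.
g = 3: 3^54 ≡ 1 — hits 1, so not a primitive root.
g = 4: 4^54 ≡ 1 — hits 1, so not a primitive root.
g = 5: 5^54 ≡ 1 — hits 1, so not a primitive root.
g = 6: 6^54 ≡ 108; 6^36 ≡ 63 — none is 1, so 6 is a primitive root.
Hence the least primitive root of 109 is 6.

6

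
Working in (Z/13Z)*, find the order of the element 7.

The order of 7 must divide φ(13) = 13 − 1 = 12 = 2^2 · 3.
Divisors of 12: 1, 2, 3, 4, 6, 12.
Compute 7^d (mod 13) for the divisors d until we hit 1:
7^1 ≡ 7 (mod 13)
7^2 ≡ 10 (mod 13)
7^3 ≡ 5 (mod 13)
7^4 ≡ 9 (mod 13)
7^6 ≡ 12 (mod 13)
7^12 ≡ 1 (mod 13) ✓
The smallest such exponent is 12, so the order of 7 is 12.

12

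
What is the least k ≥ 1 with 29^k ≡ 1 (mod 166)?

41

By Lagrange's theorem, ord_166(29) divides φ(166) = φ(2)·φ(83) = 1·82 = 82 = 2 · 41.
Divisors of 82: 1, 2, 41, 82.
Test each divisor d:
29^1 ≡ 29
29^2 ≡ 11
29^41 ≡ 1
Therefore the multiplicative order of 29 modulo 166 is 41.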